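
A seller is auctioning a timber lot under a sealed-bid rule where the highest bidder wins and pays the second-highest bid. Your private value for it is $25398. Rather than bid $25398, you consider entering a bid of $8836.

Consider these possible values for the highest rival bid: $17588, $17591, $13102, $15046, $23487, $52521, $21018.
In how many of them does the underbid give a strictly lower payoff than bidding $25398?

The deviation hurts exactly when the highest competing bid lies strictly between $8836 and $25398 — underbidding then forfeits a profitable win.
$17588: inside the interval → strictly worse (loss $7810).
$17591: inside the interval → strictly worse (loss $7807).
$13102: inside the interval → strictly worse (loss $12296).
$15046: inside the interval → strictly worse (loss $10352).
$23487: inside the interval → strictly worse (loss $1911).
$52521: above both → same outcome either way.
$21018: inside the interval → strictly worse (loss $4380).
Count: 6.

6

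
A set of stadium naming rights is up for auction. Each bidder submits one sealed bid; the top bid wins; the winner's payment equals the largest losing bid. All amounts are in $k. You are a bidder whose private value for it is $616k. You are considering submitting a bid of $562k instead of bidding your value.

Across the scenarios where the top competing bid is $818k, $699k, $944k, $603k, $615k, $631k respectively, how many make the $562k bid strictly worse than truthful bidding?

The deviation hurts exactly when the highest competing bid lies strictly between $562k and $616k — underbidding then forfeits a profitable win.
$818k: above both → same outcome either way.
$699k: above both → same outcome either way.
$944k: above both → same outcome either way.
$603k: inside the interval → strictly worse (loss $13k).
$615k: inside the interval → strictly worse (loss $1k).
$631k: above both → same outcome either way.
Count: 2.

2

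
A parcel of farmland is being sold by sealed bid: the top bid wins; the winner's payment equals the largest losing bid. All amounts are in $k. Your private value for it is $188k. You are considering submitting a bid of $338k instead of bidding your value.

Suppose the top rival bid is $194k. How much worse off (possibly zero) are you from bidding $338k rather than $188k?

Bidding your value $188k: you lose (since $188k < $194k). Payoff $0k.
Bidding $338k: you win and pay $194k. Payoff $188k − $194k = −$6k.
The competing bid $194k lies between your value and your inflated bid, so overbidding wins an item priced above your value.
Loss from deviating = $0k − (−$6k) = $6k.
In a second-price auction your bid sets only whether you win, not what you pay, so bidding your true value is weakly dominant.

$6k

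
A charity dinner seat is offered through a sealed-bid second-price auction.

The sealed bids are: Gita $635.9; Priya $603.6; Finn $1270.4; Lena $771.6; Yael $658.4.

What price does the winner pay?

Highest bid: Finn at $1270.4, so Finn wins.
Second-highest bid: Lena at $771.6 — that is the price the winner pays.

$771.6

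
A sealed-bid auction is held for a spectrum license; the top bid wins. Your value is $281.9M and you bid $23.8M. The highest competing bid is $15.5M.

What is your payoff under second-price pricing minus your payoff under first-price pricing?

$8.3M

You have the highest bid, so you win under either rule.
Second-price: pay $15.5M → payoff $266.4M.
First-price: pay your own bid $23.8M → payoff $258.1M.
Difference = $266.4M − ($258.1M) = $8.3M.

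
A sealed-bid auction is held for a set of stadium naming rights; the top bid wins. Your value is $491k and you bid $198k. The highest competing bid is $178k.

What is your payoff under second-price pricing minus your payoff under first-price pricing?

$20k

You have the highest bid, so you win under either rule.
Second-price: pay $178k → payoff $313k.
First-price: pay your own bid $198k → payoff $293k.
Difference = $313k − ($293k) = $20k.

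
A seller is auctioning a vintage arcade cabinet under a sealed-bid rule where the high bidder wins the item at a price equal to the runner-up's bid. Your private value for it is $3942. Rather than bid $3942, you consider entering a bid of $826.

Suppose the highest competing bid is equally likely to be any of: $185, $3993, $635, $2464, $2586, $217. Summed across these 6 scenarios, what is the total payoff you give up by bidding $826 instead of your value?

$2834

The deviation costs you only when the competing bid falls strictly between $826 and $3942; elsewhere both bids give the same outcome.
$185: outcomes coincide → loss $0.
$3993: outcomes coincide → loss $0.
$635: outcomes coincide → loss $0.
$2464: truthful payoff $1478, deviation payoff $0 → loss $1478.
$2586: truthful payoff $1356, deviation payoff $0 → loss $1356.
$217: outcomes coincide → loss $0.
Total loss = $1478 + $1356 = $2834.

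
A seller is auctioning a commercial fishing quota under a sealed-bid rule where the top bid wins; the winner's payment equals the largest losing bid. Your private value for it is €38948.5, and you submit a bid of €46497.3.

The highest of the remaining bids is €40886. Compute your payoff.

−€1937.5

Your bid €46497.3 exceeds the highest competing bid €40886, so you win.
In a second-price auction the winner pays the second-highest bid, €40886.
Payoff = value − price = €38948.5 − €40886 = −€1937.5.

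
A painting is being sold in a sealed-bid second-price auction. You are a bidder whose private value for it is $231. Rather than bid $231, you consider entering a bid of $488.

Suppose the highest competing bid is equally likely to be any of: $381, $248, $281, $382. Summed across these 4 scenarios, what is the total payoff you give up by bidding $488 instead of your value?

$368

The deviation costs you only when the competing bid falls strictly between $231 and $488; elsewhere both bids give the same outcome.
$381: truthful payoff $0, deviation payoff −$150 → loss $150.
$248: truthful payoff $0, deviation payoff −$17 → loss $17.
$281: truthful payoff $0, deviation payoff −$50 → loss $50.
$382: truthful payoff $0, deviation payoff −$151 → loss $151.
Total loss = $150 + $17 + $50 + $151 = $368.
In a second-price auction your bid sets only whether you win, not what you pay, so bidding your true value is weakly dominant.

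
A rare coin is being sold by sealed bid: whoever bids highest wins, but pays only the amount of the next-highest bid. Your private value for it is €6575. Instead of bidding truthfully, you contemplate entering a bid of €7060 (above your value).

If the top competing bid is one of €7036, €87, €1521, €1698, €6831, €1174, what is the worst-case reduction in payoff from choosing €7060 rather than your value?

€461

€7036: truthful gives €0, deviation gives −€461 → loss €461.
€87: same outcome either way → loss €0.
€1521: same outcome either way → loss €0.
€1698: same outcome either way → loss €0.
€6831: truthful gives €0, deviation gives −€256 → loss €256.
€1174: same outcome either way → loss €0.
Maximum loss: €461.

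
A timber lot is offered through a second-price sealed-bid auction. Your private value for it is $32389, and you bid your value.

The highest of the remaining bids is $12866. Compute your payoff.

Your bid $32389 exceeds the highest competing bid $12866, so you win.
In a second-price auction the winner pays the second-highest bid, $12866.
Payoff = value − price = $32389 − $12866 = $19523.

$19523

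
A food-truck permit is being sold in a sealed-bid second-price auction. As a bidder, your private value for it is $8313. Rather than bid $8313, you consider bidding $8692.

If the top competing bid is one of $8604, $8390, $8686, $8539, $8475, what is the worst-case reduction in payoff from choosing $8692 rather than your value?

$8604: truthful gives $0, deviation gives −$291 → loss $291.
$8390: truthful gives $0, deviation gives −$77 → loss $77.
$8686: truthful gives $0, deviation gives −$373 → loss $373.
$8539: truthful gives $0, deviation gives −$226 → loss $226.
$8475: truthful gives $0, deviation gives −$162 → loss $162.
Maximum loss: $373.

$373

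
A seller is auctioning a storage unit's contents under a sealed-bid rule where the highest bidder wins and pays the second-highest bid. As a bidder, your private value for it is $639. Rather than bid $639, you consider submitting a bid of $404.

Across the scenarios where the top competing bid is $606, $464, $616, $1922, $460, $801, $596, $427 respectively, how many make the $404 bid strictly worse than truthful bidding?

6

The deviation hurts exactly when the highest competing bid lies strictly between $404 and $639 — underbidding then forfeits a profitable win.
$606: inside the interval → strictly worse (loss $33).
$464: inside the interval → strictly worse (loss $175).
$616: inside the interval → strictly worse (loss $23).
$1922: above both → same outcome either way.
$460: inside the interval → strictly worse (loss $179).
$801: above both → same outcome either way.
$596: inside the interval → strictly worse (loss $43).
$427: inside the interval → strictly worse (loss $212).
Count: 6.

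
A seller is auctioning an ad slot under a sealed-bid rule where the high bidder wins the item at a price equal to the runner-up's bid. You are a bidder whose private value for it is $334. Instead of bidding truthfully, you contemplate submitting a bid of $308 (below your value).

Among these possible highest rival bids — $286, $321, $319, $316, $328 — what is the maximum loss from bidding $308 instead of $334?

$18

$286: same outcome either way → loss $0.
$321: truthful gives $13, deviation gives $0 → loss $13.
$319: truthful gives $15, deviation gives $0 → loss $15.
$316: truthful gives $18, deviation gives $0 → loss $18.
$328: truthful gives $6, deviation gives $0 → loss $6.
Maximum loss: $18.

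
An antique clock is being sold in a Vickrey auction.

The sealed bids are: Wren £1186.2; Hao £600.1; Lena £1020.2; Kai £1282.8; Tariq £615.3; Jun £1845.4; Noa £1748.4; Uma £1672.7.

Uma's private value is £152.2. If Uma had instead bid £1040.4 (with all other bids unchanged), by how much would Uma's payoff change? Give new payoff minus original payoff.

£0

The highest bid among the other bidders is £1845.4; Uma's bid doesn't change that.
Original bid £1672.7: Uma is not highest (top rival bid is £1845.4); payoff £0.
Alternative bid £1040.4: Uma is not highest (top rival bid is £1845.4); payoff £0.
Change in payoff = £0 − (£0) = £0.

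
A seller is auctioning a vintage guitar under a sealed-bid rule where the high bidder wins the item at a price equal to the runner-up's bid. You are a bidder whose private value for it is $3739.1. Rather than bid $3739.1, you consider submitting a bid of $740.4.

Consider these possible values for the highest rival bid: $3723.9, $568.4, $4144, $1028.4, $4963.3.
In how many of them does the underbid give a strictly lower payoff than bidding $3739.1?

The deviation hurts exactly when the highest competing bid lies strictly between $740.4 and $3739.1 — underbidding then forfeits a profitable win.
$3723.9: inside the interval → strictly worse (loss $15.2).
$568.4: below both → same outcome either way.
$4144: above both → same outcome either way.
$1028.4: inside the interval → strictly worse (loss $2710.7).
$4963.3: above both → same outcome either way.
Count: 2.

2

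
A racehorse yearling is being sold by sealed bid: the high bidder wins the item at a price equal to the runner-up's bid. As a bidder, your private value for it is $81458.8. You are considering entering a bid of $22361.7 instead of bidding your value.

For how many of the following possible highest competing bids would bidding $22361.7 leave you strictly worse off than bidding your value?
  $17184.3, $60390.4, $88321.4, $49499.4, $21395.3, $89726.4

2

The deviation hurts exactly when the highest competing bid lies strictly between $22361.7 and $81458.8 — underbidding then forfeits a profitable win.
$17184.3: below both → same outcome either way.
$60390.4: inside the interval → strictly worse (loss $21068.4).
$88321.4: above both → same outcome either way.
$49499.4: inside the interval → strictly worse (loss $31959.4).
$21395.3: below both → same outcome either way.
$89726.4: above both → same outcome either way.
Count: 2.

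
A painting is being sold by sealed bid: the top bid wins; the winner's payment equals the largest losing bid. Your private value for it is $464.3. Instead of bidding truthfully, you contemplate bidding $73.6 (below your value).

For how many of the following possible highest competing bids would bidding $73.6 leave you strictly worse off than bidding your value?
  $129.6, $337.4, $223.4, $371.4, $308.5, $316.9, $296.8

The deviation hurts exactly when the highest competing bid lies strictly between $73.6 and $464.3 — underbidding then forfeits a profitable win.
$129.6: inside the interval → strictly worse (loss $334.7).
$337.4: inside the interval → strictly worse (loss $126.9).
$223.4: inside the interval → strictly worse (loss $240.9).
$371.4: inside the interval → strictly worse (loss $92.9).
$308.5: inside the interval → strictly worse (loss $155.8).
$316.9: inside the interval → strictly worse (loss $147.4).
$296.8: inside the interval → strictly worse (loss $167.5).
Count: 7.

7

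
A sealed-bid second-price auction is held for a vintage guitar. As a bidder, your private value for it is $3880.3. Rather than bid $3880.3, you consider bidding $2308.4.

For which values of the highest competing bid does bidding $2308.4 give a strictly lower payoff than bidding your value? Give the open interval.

If the competing bid is below $2308.4, both bids win at the same price — no difference.
If it is above $3880.3, both bids lose — no difference.
If it lies strictly between $2308.4 and $3880.3, bidding your value wins at a price below your value (positive payoff) while bidding $2308.4 loses (payoff 0).
So the deviation strictly hurts on the open interval ($2308.4, $3880.3).

($2308.4, $3880.3)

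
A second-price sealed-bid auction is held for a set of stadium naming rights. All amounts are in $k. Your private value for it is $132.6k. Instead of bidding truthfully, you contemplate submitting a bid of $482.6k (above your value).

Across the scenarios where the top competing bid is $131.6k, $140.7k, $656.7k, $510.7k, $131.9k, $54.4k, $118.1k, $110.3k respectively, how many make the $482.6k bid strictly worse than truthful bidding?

1

The deviation hurts exactly when the highest competing bid lies strictly between $132.6k and $482.6k — overbidding then wins at a price above your value.
$131.6k: below both → same outcome either way.
$140.7k: inside the interval → strictly worse (loss $8.1k).
$656.7k: above both → same outcome either way.
$510.7k: above both → same outcome either way.
$131.9k: below both → same outcome either way.
$54.4k: below both → same outcome either way.
$118.1k: below both → same outcome either way.
$110.3k: below both → same outcome either way.
Count: 1.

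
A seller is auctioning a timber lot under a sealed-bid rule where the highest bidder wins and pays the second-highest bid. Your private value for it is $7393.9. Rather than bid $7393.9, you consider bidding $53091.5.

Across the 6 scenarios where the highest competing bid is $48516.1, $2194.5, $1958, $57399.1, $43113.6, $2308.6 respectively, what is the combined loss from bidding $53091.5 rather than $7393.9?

The deviation costs you only when the competing bid falls strictly between $7393.9 and $53091.5; elsewhere both bids give the same outcome.
$48516.1: truthful payoff $0, deviation payoff −$41122.2 → loss $41122.2.
$2194.5: outcomes coincide → loss $0.
$1958: outcomes coincide → loss $0.
$57399.1: outcomes coincide → loss $0.
$43113.6: truthful payoff $0, deviation payoff −$35719.7 → loss $35719.7.
$2308.6: outcomes coincide → loss $0.
Total loss = $41122.2 + $35719.7 = $76841.9.

$76841.9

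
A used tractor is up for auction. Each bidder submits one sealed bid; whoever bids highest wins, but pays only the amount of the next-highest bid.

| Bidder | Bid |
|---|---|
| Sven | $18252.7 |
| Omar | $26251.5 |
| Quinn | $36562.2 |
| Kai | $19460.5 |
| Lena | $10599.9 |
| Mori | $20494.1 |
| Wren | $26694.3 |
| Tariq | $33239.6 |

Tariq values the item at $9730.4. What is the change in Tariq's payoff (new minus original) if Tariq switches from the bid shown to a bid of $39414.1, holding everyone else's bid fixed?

The highest bid among the other bidders is $36562.2; Tariq's bid doesn't change that.
Original bid $33239.6: Tariq is not highest (top rival bid is $36562.2); payoff $0.
Alternative bid $39414.1: Tariq is highest, pays the top rival bid $36562.2; payoff $9730.4 − $36562.2 = −$26831.8.
Change in payoff = −$26831.8 − ($0) = −$26831.8.

−$26831.8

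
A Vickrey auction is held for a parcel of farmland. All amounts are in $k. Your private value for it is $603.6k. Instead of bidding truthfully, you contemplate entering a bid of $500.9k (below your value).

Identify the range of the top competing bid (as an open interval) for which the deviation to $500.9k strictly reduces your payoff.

If the competing bid is below $500.9k, both bids win at the same price — no difference.
If it is above $603.6k, both bids lose — no difference.
If it lies strictly between $500.9k and $603.6k, bidding your value wins at a price below your value (positive payoff) while bidding $500.9k loses (payoff 0).
So the deviation strictly hurts on the open interval ($500.9k, $603.6k).

($500.9k, $603.6k)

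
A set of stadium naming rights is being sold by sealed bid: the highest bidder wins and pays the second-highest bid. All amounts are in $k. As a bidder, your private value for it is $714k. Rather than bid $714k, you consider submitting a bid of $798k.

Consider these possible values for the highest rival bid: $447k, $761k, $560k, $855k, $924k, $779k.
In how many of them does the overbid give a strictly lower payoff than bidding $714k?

The deviation hurts exactly when the highest competing bid lies strictly between $714k and $798k — overbidding then wins at a price above your value.
$447k: below both → same outcome either way.
$761k: inside the interval → strictly worse (loss $47k).
$560k: below both → same outcome either way.
$855k: above both → same outcome either way.
$924k: above both → same outcome either way.
$779k: inside the interval → strictly worse (loss $65k).
Count: 2.

2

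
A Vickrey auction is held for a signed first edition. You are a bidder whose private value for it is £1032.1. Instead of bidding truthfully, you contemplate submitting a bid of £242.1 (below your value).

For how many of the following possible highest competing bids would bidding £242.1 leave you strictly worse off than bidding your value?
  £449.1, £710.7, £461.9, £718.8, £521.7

The deviation hurts exactly when the highest competing bid lies strictly between £242.1 and £1032.1 — underbidding then forfeits a profitable win.
£449.1: inside the interval → strictly worse (loss £583).
£710.7: inside the interval → strictly worse (loss £321.4).
£461.9: inside the interval → strictly worse (loss £570.2).
£718.8: inside the interval → strictly worse (loss £313.3).
£521.7: inside the interval → strictly worse (loss £510.4).
Count: 5.

5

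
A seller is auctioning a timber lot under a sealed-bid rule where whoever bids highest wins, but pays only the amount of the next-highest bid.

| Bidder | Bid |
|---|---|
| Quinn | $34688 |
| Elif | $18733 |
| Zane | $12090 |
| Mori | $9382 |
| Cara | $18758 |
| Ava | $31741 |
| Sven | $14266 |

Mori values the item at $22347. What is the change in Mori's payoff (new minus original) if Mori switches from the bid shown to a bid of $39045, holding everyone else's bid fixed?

−$12341

The highest bid among the other bidders is $34688; Mori's bid doesn't change that.
Original bid $9382: Mori is not highest (top rival bid is $34688); payoff $0.
Alternative bid $39045: Mori is highest, pays the top rival bid $34688; payoff $22347 − $34688 = −$12341.
Change in payoff = −$12341 − ($0) = −$12341.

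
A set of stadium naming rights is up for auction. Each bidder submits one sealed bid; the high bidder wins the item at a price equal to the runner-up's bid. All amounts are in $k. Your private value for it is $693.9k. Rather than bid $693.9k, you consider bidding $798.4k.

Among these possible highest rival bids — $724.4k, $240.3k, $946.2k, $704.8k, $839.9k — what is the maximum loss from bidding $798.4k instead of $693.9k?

$30.5k

$724.4k: truthful gives $0k, deviation gives −$30.5k → loss $30.5k.
$240.3k: same outcome either way → loss $0k.
$946.2k: same outcome either way → loss $0k.
$704.8k: truthful gives $0k, deviation gives −$10.9k → loss $10.9k.
$839.9k: same outcome either way → loss $0k.
Maximum loss: $30.5k.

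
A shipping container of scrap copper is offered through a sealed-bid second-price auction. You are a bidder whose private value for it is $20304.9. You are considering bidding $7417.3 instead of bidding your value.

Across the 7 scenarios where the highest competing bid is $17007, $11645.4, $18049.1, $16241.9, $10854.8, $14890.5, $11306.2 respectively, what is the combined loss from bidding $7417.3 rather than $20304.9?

$42139.4

The deviation costs you only when the competing bid falls strictly between $7417.3 and $20304.9; elsewhere both bids give the same outcome.
$17007: truthful payoff $3297.9, deviation payoff $0 → loss $3297.9.
$11645.4: truthful payoff $8659.5, deviation payoff $0 → loss $8659.5.
$18049.1: truthful payoff $2255.8, deviation payoff $0 → loss $2255.8.
$16241.9: truthful payoff $4063, deviation payoff $0 → loss $4063.
$10854.8: truthful payoff $9450.1, deviation payoff $0 → loss $9450.1.
$14890.5: truthful payoff $5414.4, deviation payoff $0 → loss $5414.4.
$11306.2: truthful payoff $8998.7, deviation payoff $0 → loss $8998.7.
Total loss = $3297.9 + $8659.5 + $2255.8 + $4063 + $9450.1 + $5414.4 + $8998.7 = $42139.4.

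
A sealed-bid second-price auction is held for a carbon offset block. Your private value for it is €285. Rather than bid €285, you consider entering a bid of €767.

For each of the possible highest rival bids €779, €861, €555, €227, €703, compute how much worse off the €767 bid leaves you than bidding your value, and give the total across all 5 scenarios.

The deviation costs you only when the competing bid falls strictly between €285 and €767; elsewhere both bids give the same outcome.
€779: outcomes coincide → loss €0.
€861: outcomes coincide → loss €0.
€555: truthful payoff €0, deviation payoff −€270 → loss €270.
€227: outcomes coincide → loss €0.
€703: truthful payoff €0, deviation payoff −€418 → loss €418.
Total loss = €270 + €418 = €688.

€688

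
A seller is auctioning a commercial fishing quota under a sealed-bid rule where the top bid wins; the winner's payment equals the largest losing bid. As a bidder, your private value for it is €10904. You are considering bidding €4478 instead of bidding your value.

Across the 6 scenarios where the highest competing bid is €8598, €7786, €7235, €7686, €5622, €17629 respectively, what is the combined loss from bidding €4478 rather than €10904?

€17593

The deviation costs you only when the competing bid falls strictly between €4478 and €10904; elsewhere both bids give the same outcome.
€8598: truthful payoff €2306, deviation payoff €0 → loss €2306.
€7786: truthful payoff €3118, deviation payoff €0 → loss €3118.
€7235: truthful payoff €3669, deviation payoff €0 → loss €3669.
€7686: truthful payoff €3218, deviation payoff €0 → loss €3218.
€5622: truthful payoff €5282, deviation payoff €0 → loss €5282.
€17629: outcomes coincide → loss €0.
Total loss = €2306 + €3118 + €3669 + €3218 + €5282 = €17593.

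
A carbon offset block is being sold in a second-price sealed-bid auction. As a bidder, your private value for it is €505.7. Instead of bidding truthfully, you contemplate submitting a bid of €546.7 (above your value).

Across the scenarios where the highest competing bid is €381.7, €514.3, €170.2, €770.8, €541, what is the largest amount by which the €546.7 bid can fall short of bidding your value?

€381.7: same outcome either way → loss €0.
€514.3: truthful gives €0, deviation gives −€8.6 → loss €8.6.
€170.2: same outcome either way → loss €0.
€770.8: same outcome either way → loss €0.
€541: truthful gives €0, deviation gives −€35.3 → loss €35.3.
Maximum loss: €35.3.

€35.3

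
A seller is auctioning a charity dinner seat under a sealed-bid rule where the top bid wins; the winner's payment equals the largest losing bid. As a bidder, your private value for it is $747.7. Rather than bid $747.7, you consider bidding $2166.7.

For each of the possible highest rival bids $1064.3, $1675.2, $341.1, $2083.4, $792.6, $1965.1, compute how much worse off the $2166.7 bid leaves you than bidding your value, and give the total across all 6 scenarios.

The deviation costs you only when the competing bid falls strictly between $747.7 and $2166.7; elsewhere both bids give the same outcome.
$1064.3: truthful payoff $0, deviation payoff −$316.6 → loss $316.6.
$1675.2: truthful payoff $0, deviation payoff −$927.5 → loss $927.5.
$341.1: outcomes coincide → loss $0.
$2083.4: truthful payoff $0, deviation payoff −$1335.7 → loss $1335.7.
$792.6: truthful payoff $0, deviation payoff −$44.9 → loss $44.9.
$1965.1: truthful payoff $0, deviation payoff −$1217.4 → loss $1217.4.
Total loss = $316.6 + $927.5 + $1335.7 + $44.9 + $1217.4 = $3842.1.

$3842.1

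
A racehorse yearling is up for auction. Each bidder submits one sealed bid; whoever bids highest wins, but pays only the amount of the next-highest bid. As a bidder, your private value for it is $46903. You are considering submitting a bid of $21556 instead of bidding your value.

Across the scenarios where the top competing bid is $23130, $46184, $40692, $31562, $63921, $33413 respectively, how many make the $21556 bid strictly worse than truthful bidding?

The deviation hurts exactly when the highest competing bid lies strictly between $21556 and $46903 — underbidding then forfeits a profitable win.
$23130: inside the interval → strictly worse (loss $23773).
$46184: inside the interval → strictly worse (loss $719).
$40692: inside the interval → strictly worse (loss $6211).
$31562: inside the interval → strictly worse (loss $15341).
$63921: above both → same outcome either way.
$33413: inside the interval → strictly worse (loss $13490).
Count: 5.

5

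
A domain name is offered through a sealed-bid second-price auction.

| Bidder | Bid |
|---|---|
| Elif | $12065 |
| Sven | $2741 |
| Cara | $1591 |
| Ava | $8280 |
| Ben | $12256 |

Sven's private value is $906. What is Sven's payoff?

$0

Highest bid: Ben at $12256, so Ben wins.
Second-highest bid: Elif at $12065 — that is the price the winner pays.
Sven did not win, so Sven pays nothing and receives nothing: payoff $0.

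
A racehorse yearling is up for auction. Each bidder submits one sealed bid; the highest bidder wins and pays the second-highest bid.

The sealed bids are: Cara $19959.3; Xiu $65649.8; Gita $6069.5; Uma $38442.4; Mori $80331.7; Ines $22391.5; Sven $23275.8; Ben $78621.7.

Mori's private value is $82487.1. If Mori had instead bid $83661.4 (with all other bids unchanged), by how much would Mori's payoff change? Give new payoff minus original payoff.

The highest bid among the other bidders is $78621.7; Mori's bid doesn't change that.
Original bid $80331.7: Mori is highest, pays the top rival bid $78621.7; payoff $82487.1 − $78621.7 = $3865.4.
Alternative bid $83661.4: Mori is highest, pays the top rival bid $78621.7; payoff $82487.1 − $78621.7 = $3865.4.
Change in payoff = $3865.4 − ($3865.4) = $0.

$0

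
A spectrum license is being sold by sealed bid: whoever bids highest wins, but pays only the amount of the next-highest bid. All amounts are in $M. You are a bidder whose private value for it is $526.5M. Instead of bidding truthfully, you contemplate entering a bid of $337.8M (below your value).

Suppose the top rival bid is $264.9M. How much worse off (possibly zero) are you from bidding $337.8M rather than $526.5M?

$0M

Bidding your value $526.5M: you win (since $526.5M > $264.9M) and pay $264.9M. Payoff $261.6M.
Bidding $337.8M: you win and pay $264.9M. Payoff $526.5M − $264.9M = $261.6M.
Difference = $261.6M − $261.6M = $0M; both bids lead to the same outcome because the competing bid is below both your value and your alternative bid.
Because the price is fixed by the runner-up's bid, deviating from your value can only change a good outcome into a bad one — never the reverse.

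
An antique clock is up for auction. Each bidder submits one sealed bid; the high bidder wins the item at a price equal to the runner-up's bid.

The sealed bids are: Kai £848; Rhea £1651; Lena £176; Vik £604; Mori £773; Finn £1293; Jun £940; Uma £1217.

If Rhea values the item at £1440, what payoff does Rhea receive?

Highest bid: Rhea at £1651, so Rhea wins.
Second-highest bid: Finn at £1293 — that is the price the winner pays.
Rhea's payoff = value − price = £1440 − £1293 = £147.

£147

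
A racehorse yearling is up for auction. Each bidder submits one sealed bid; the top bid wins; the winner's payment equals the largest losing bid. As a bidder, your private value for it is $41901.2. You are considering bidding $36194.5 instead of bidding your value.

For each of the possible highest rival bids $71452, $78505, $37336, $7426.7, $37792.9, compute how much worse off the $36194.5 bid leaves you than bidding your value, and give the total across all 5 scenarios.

$8673.5

The deviation costs you only when the competing bid falls strictly between $36194.5 and $41901.2; elsewhere both bids give the same outcome.
$71452: outcomes coincide → loss $0.
$78505: outcomes coincide → loss $0.
$37336: truthful payoff $4565.2, deviation payoff $0 → loss $4565.2.
$7426.7: outcomes coincide → loss $0.
$37792.9: truthful payoff $4108.3, deviation payoff $0 → loss $4108.3.
Total loss = $4565.2 + $4108.3 = $8673.5.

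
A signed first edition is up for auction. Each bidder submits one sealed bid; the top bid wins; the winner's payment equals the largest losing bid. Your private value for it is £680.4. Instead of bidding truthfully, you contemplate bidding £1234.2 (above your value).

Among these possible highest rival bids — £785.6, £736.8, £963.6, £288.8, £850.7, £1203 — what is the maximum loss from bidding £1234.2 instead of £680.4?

£522.6

£785.6: truthful gives £0, deviation gives −£105.2 → loss £105.2.
£736.8: truthful gives £0, deviation gives −£56.4 → loss £56.4.
£963.6: truthful gives £0, deviation gives −£283.2 → loss £283.2.
£288.8: same outcome either way → loss £0.
£850.7: truthful gives £0, deviation gives −£170.3 → loss £170.3.
£1203: truthful gives £0, deviation gives −£522.6 → loss £522.6.
Maximum loss: £522.6.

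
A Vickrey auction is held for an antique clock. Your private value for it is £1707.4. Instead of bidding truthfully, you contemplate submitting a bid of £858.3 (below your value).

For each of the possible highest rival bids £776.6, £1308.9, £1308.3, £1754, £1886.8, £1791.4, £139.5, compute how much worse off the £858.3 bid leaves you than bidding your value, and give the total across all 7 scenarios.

The deviation costs you only when the competing bid falls strictly between £858.3 and £1707.4; elsewhere both bids give the same outcome.
£776.6: outcomes coincide → loss £0.
£1308.9: truthful payoff £398.5, deviation payoff £0 → loss £398.5.
£1308.3: truthful payoff £399.1, deviation payoff £0 → loss £399.1.
£1754: outcomes coincide → loss £0.
£1886.8: outcomes coincide → loss £0.
£1791.4: outcomes coincide → loss £0.
£139.5: outcomes coincide → loss £0.
Total loss = £398.5 + £399.1 = £797.6.
Because the price is fixed by the runner-up's bid, deviating from your value can only change a good outcome into a bad one — never the reverse.

£797.6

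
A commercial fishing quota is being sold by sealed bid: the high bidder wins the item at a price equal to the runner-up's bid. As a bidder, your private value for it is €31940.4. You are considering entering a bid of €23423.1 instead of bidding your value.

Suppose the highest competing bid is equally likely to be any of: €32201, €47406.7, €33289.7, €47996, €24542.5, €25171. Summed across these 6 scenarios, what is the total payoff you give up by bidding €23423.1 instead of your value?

€14167.3

The deviation costs you only when the competing bid falls strictly between €23423.1 and €31940.4; elsewhere both bids give the same outcome.
€32201: outcomes coincide → loss €0.
€47406.7: outcomes coincide → loss €0.
€33289.7: outcomes coincide → loss €0.
€47996: outcomes coincide → loss €0.
€24542.5: truthful payoff €7397.9, deviation payoff €0 → loss €7397.9.
€25171: truthful payoff €6769.4, deviation payoff €0 → loss €6769.4.
Total loss = €7397.9 + €6769.4 = €14167.3.
Because the price is fixed by the runner-up's bid, deviating from your value can only change a good outcome into a bad one — never the reverse.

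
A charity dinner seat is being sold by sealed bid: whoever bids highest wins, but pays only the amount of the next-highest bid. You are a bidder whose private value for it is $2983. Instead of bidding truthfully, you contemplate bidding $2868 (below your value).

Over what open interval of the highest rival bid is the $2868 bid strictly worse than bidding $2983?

($2868, $2983)

If the competing bid is below $2868, both bids win at the same price — no difference.
If it is above $2983, both bids lose — no difference.
If it lies strictly between $2868 and $2983, bidding your value wins at a price below your value (positive payoff) while bidding $2868 loses (payoff 0).
So the deviation strictly hurts on the open interval ($2868, $2983).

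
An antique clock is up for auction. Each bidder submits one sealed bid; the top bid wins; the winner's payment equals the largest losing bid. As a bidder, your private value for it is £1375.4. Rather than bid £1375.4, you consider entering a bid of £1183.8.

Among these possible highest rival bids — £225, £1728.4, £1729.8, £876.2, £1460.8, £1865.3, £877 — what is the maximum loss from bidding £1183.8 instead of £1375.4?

£225: same outcome either way → loss £0.
£1728.4: same outcome either way → loss £0.
£1729.8: same outcome either way → loss £0.
£876.2: same outcome either way → loss £0.
£1460.8: same outcome either way → loss £0.
£1865.3: same outcome either way → loss £0.
£877: same outcome either way → loss £0.
Maximum loss: £0.

£0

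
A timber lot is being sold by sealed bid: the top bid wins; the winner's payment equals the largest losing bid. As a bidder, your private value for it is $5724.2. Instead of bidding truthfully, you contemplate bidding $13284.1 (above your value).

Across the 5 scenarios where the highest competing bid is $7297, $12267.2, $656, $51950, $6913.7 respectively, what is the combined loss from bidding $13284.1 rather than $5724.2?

The deviation costs you only when the competing bid falls strictly between $5724.2 and $13284.1; elsewhere both bids give the same outcome.
$7297: truthful payoff $0, deviation payoff −$1572.8 → loss $1572.8.
$12267.2: truthful payoff $0, deviation payoff −$6543 → loss $6543.
$656: outcomes coincide → loss $0.
$51950: outcomes coincide → loss $0.
$6913.7: truthful payoff $0, deviation payoff −$1189.5 → loss $1189.5.
Total loss = $1572.8 + $6543 + $1189.5 = $9305.3.
In a second-price auction your bid sets only whether you win, not what you pay, so bidding your true value is weakly dominant.

$9305.3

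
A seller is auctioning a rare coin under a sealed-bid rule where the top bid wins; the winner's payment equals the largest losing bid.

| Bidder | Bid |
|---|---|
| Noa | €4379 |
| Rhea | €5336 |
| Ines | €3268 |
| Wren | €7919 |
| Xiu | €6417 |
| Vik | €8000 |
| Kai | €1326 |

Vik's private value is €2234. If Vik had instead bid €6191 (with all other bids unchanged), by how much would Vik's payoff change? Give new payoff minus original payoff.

The highest bid among the other bidders is €7919; Vik's bid doesn't change that.
Original bid €8000: Vik is highest, pays the top rival bid €7919; payoff €2234 − €7919 = −€5685.
Alternative bid €6191: Vik is not highest (top rival bid is €7919); payoff €0.
Change in payoff = €0 − (−€5685) = €5685.

€5685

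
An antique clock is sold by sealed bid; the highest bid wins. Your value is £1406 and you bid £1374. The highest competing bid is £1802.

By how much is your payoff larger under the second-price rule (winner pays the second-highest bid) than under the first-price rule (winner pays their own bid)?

Your bid £1374 is below £1802, so you lose under either rule.
Payoff is £0 in both cases; difference = £0.

£0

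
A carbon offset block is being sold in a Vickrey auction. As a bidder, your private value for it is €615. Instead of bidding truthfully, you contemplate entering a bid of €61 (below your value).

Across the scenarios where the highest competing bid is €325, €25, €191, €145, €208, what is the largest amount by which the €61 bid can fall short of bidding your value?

€470

€325: truthful gives €290, deviation gives €0 → loss €290.
€25: same outcome either way → loss €0.
€191: truthful gives €424, deviation gives €0 → loss €424.
€145: truthful gives €470, deviation gives €0 → loss €470.
€208: truthful gives €407, deviation gives €0 → loss €407.
Maximum loss: €470.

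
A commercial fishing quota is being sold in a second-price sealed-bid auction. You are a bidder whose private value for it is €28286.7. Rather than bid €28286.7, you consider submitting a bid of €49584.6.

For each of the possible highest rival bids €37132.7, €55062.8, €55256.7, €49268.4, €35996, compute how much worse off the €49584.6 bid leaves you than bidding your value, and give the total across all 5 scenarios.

€37537

The deviation costs you only when the competing bid falls strictly between €28286.7 and €49584.6; elsewhere both bids give the same outcome.
€37132.7: truthful payoff €0, deviation payoff −€8846 → loss €8846.
€55062.8: outcomes coincide → loss €0.
€55256.7: outcomes coincide → loss €0.
€49268.4: truthful payoff €0, deviation payoff −€20981.7 → loss €20981.7.
€35996: truthful payoff €0, deviation payoff −€7709.3 → loss €7709.3.
Total loss = €8846 + €20981.7 + €7709.3 = €37537.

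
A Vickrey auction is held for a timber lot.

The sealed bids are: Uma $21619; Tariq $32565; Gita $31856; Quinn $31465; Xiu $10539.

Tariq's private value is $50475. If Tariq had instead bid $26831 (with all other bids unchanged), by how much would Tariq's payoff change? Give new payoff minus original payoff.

−$18619

The highest bid among the other bidders is $31856; Tariq's bid doesn't change that.
Original bid $32565: Tariq is highest, pays the top rival bid $31856; payoff $50475 − $31856 = $18619.
Alternative bid $26831: Tariq is not highest (top rival bid is $31856); payoff $0.
Change in payoff = $0 − ($18619) = −$18619.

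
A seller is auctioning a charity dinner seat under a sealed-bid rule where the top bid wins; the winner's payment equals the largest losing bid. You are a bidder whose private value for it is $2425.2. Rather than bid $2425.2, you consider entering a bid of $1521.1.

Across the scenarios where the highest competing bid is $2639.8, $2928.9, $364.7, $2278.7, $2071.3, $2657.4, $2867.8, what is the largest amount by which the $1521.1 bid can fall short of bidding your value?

$2639.8: same outcome either way → loss $0.
$2928.9: same outcome either way → loss $0.
$364.7: same outcome either way → loss $0.
$2278.7: truthful gives $146.5, deviation gives $0 → loss $146.5.
$2071.3: truthful gives $353.9, deviation gives $0 → loss $353.9.
$2657.4: same outcome either way → loss $0.
$2867.8: same outcome either way → loss $0.
Maximum loss: $353.9.

$353.9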